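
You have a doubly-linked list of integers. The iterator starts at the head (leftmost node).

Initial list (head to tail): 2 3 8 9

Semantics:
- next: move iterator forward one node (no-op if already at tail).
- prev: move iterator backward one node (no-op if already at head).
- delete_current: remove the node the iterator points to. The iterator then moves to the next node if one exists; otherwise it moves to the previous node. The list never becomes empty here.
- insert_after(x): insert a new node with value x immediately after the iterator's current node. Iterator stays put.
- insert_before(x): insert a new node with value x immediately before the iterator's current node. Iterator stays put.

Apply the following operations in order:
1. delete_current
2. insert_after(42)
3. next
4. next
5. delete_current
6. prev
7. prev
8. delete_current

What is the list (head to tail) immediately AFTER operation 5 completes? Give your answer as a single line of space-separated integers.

After 1 (delete_current): list=[3, 8, 9] cursor@3
After 2 (insert_after(42)): list=[3, 42, 8, 9] cursor@3
After 3 (next): list=[3, 42, 8, 9] cursor@42
After 4 (next): list=[3, 42, 8, 9] cursor@8
After 5 (delete_current): list=[3, 42, 9] cursor@9

Answer: 3 42 9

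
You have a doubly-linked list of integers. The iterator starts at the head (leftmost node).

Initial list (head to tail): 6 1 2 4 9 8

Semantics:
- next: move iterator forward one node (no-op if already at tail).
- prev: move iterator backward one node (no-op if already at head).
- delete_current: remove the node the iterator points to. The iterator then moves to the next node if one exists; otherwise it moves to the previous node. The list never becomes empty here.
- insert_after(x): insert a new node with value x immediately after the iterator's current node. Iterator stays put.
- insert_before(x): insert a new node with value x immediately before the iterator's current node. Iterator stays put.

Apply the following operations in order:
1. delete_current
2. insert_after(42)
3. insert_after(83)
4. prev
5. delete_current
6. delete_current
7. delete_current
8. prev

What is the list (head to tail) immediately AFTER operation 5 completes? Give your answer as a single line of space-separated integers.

Answer: 83 42 2 4 9 8

Derivation:
After 1 (delete_current): list=[1, 2, 4, 9, 8] cursor@1
After 2 (insert_after(42)): list=[1, 42, 2, 4, 9, 8] cursor@1
After 3 (insert_after(83)): list=[1, 83, 42, 2, 4, 9, 8] cursor@1
After 4 (prev): list=[1, 83, 42, 2, 4, 9, 8] cursor@1
After 5 (delete_current): list=[83, 42, 2, 4, 9, 8] cursor@83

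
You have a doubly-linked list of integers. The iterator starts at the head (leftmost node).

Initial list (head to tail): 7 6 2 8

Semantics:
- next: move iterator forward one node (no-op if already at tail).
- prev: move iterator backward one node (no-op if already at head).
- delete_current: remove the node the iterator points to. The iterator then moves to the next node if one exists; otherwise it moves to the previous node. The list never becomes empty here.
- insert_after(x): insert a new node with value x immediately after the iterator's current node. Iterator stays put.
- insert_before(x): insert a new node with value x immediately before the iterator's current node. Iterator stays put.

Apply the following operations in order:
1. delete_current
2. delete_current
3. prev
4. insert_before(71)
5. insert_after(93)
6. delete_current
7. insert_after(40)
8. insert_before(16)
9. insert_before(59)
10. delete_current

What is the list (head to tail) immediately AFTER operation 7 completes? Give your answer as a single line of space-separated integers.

After 1 (delete_current): list=[6, 2, 8] cursor@6
After 2 (delete_current): list=[2, 8] cursor@2
After 3 (prev): list=[2, 8] cursor@2
After 4 (insert_before(71)): list=[71, 2, 8] cursor@2
After 5 (insert_after(93)): list=[71, 2, 93, 8] cursor@2
After 6 (delete_current): list=[71, 93, 8] cursor@93
After 7 (insert_after(40)): list=[71, 93, 40, 8] cursor@93

Answer: 71 93 40 8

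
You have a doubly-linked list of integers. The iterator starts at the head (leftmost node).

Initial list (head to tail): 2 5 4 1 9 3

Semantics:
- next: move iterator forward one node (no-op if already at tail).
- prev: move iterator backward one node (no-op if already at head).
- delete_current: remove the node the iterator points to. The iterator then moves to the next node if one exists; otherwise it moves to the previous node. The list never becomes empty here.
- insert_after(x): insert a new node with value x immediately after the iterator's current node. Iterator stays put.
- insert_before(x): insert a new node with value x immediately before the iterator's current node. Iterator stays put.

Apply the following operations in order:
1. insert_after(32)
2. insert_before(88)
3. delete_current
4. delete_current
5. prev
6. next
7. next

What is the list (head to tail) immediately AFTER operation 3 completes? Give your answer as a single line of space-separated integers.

Answer: 88 32 5 4 1 9 3

Derivation:
After 1 (insert_after(32)): list=[2, 32, 5, 4, 1, 9, 3] cursor@2
After 2 (insert_before(88)): list=[88, 2, 32, 5, 4, 1, 9, 3] cursor@2
After 3 (delete_current): list=[88, 32, 5, 4, 1, 9, 3] cursor@32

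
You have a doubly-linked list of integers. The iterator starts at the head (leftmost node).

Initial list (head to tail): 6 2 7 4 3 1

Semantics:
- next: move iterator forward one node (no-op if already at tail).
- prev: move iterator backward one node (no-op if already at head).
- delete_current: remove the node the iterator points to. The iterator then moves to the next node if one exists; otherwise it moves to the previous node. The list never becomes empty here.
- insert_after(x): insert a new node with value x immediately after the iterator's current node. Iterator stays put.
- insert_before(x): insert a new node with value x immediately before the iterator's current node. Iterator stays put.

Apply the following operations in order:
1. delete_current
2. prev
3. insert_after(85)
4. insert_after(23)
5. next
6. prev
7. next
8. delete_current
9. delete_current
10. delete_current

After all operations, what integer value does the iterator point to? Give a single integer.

After 1 (delete_current): list=[2, 7, 4, 3, 1] cursor@2
After 2 (prev): list=[2, 7, 4, 3, 1] cursor@2
After 3 (insert_after(85)): list=[2, 85, 7, 4, 3, 1] cursor@2
After 4 (insert_after(23)): list=[2, 23, 85, 7, 4, 3, 1] cursor@2
After 5 (next): list=[2, 23, 85, 7, 4, 3, 1] cursor@23
After 6 (prev): list=[2, 23, 85, 7, 4, 3, 1] cursor@2
After 7 (next): list=[2, 23, 85, 7, 4, 3, 1] cursor@23
After 8 (delete_current): list=[2, 85, 7, 4, 3, 1] cursor@85
After 9 (delete_current): list=[2, 7, 4, 3, 1] cursor@7
After 10 (delete_current): list=[2, 4, 3, 1] cursor@4

Answer: 4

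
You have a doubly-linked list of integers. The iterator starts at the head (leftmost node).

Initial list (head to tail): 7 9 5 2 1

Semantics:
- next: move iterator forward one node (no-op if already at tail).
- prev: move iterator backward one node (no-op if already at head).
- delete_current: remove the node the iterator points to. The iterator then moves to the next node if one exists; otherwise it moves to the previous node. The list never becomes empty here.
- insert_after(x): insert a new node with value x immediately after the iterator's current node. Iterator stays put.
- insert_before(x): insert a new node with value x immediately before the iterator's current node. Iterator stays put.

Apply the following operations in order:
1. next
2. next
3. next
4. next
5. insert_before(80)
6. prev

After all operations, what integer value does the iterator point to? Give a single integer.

After 1 (next): list=[7, 9, 5, 2, 1] cursor@9
After 2 (next): list=[7, 9, 5, 2, 1] cursor@5
After 3 (next): list=[7, 9, 5, 2, 1] cursor@2
After 4 (next): list=[7, 9, 5, 2, 1] cursor@1
After 5 (insert_before(80)): list=[7, 9, 5, 2, 80, 1] cursor@1
After 6 (prev): list=[7, 9, 5, 2, 80, 1] cursor@80

Answer: 80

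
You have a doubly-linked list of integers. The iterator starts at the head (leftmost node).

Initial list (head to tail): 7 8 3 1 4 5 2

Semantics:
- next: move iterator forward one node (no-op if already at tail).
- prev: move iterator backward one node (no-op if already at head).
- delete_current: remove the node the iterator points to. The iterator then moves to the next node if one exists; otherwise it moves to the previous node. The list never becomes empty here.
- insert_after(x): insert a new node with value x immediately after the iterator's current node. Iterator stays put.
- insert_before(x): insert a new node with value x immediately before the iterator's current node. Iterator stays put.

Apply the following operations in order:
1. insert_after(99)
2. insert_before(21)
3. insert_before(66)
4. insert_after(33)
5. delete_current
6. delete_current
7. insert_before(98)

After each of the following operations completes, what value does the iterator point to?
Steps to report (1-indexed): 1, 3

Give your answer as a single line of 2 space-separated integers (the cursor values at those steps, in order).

Answer: 7 7

Derivation:
After 1 (insert_after(99)): list=[7, 99, 8, 3, 1, 4, 5, 2] cursor@7
After 2 (insert_before(21)): list=[21, 7, 99, 8, 3, 1, 4, 5, 2] cursor@7
After 3 (insert_before(66)): list=[21, 66, 7, 99, 8, 3, 1, 4, 5, 2] cursor@7
After 4 (insert_after(33)): list=[21, 66, 7, 33, 99, 8, 3, 1, 4, 5, 2] cursor@7
After 5 (delete_current): list=[21, 66, 33, 99, 8, 3, 1, 4, 5, 2] cursor@33
After 6 (delete_current): list=[21, 66, 99, 8, 3, 1, 4, 5, 2] cursor@99
After 7 (insert_before(98)): list=[21, 66, 98, 99, 8, 3, 1, 4, 5, 2] cursor@99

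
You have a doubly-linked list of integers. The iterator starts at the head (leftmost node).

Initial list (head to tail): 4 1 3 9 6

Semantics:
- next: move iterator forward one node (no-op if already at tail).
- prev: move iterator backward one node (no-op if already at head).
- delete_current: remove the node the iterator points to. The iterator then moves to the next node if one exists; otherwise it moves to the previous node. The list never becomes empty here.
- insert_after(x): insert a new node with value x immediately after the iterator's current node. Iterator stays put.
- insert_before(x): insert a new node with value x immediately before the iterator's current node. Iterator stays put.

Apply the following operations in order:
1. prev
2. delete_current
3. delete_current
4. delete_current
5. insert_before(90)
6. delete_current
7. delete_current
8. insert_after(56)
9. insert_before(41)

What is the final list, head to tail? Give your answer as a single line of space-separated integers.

After 1 (prev): list=[4, 1, 3, 9, 6] cursor@4
After 2 (delete_current): list=[1, 3, 9, 6] cursor@1
After 3 (delete_current): list=[3, 9, 6] cursor@3
After 4 (delete_current): list=[9, 6] cursor@9
After 5 (insert_before(90)): list=[90, 9, 6] cursor@9
After 6 (delete_current): list=[90, 6] cursor@6
After 7 (delete_current): list=[90] cursor@90
After 8 (insert_after(56)): list=[90, 56] cursor@90
After 9 (insert_before(41)): list=[41, 90, 56] cursor@90

Answer: 41 90 56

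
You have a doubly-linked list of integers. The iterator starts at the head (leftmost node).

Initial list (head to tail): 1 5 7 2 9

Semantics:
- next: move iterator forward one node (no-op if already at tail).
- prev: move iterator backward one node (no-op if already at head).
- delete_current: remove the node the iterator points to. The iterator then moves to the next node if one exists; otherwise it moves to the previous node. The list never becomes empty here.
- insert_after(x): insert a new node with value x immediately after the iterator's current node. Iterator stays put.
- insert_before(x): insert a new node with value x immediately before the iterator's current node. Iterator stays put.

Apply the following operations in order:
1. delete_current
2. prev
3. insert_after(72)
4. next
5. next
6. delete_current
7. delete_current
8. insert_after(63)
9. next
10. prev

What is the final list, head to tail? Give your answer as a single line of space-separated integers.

After 1 (delete_current): list=[5, 7, 2, 9] cursor@5
After 2 (prev): list=[5, 7, 2, 9] cursor@5
After 3 (insert_after(72)): list=[5, 72, 7, 2, 9] cursor@5
After 4 (next): list=[5, 72, 7, 2, 9] cursor@72
After 5 (next): list=[5, 72, 7, 2, 9] cursor@7
After 6 (delete_current): list=[5, 72, 2, 9] cursor@2
After 7 (delete_current): list=[5, 72, 9] cursor@9
After 8 (insert_after(63)): list=[5, 72, 9, 63] cursor@9
After 9 (next): list=[5, 72, 9, 63] cursor@63
After 10 (prev): list=[5, 72, 9, 63] cursor@9

Answer: 5 72 9 63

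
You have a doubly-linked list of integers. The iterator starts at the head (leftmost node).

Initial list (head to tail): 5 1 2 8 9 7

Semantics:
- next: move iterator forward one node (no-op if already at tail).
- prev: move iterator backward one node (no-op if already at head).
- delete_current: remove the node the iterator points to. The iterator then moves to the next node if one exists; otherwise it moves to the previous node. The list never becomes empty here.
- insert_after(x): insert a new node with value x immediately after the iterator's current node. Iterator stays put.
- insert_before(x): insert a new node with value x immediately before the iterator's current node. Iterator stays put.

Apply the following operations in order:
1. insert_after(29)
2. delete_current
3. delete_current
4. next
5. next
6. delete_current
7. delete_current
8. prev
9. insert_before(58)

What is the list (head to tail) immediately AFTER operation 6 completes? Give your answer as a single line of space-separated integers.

Answer: 1 2 9 7

Derivation:
After 1 (insert_after(29)): list=[5, 29, 1, 2, 8, 9, 7] cursor@5
After 2 (delete_current): list=[29, 1, 2, 8, 9, 7] cursor@29
After 3 (delete_current): list=[1, 2, 8, 9, 7] cursor@1
After 4 (next): list=[1, 2, 8, 9, 7] cursor@2
After 5 (next): list=[1, 2, 8, 9, 7] cursor@8
After 6 (delete_current): list=[1, 2, 9, 7] cursor@9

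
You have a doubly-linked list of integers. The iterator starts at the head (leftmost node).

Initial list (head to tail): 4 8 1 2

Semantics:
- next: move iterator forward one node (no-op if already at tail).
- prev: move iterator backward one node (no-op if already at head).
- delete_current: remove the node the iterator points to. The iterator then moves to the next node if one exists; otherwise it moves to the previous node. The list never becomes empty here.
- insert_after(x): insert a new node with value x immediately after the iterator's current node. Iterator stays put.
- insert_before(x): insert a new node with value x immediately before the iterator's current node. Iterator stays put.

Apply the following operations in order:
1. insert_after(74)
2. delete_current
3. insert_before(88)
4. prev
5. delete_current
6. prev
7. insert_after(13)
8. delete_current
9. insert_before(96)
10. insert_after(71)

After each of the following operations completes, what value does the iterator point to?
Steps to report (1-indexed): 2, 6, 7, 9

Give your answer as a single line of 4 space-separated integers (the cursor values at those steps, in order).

Answer: 74 74 74 13

Derivation:
After 1 (insert_after(74)): list=[4, 74, 8, 1, 2] cursor@4
After 2 (delete_current): list=[74, 8, 1, 2] cursor@74
After 3 (insert_before(88)): list=[88, 74, 8, 1, 2] cursor@74
After 4 (prev): list=[88, 74, 8, 1, 2] cursor@88
After 5 (delete_current): list=[74, 8, 1, 2] cursor@74
After 6 (prev): list=[74, 8, 1, 2] cursor@74
After 7 (insert_after(13)): list=[74, 13, 8, 1, 2] cursor@74
After 8 (delete_current): list=[13, 8, 1, 2] cursor@13
After 9 (insert_before(96)): list=[96, 13, 8, 1, 2] cursor@13
After 10 (insert_after(71)): list=[96, 13, 71, 8, 1, 2] cursor@13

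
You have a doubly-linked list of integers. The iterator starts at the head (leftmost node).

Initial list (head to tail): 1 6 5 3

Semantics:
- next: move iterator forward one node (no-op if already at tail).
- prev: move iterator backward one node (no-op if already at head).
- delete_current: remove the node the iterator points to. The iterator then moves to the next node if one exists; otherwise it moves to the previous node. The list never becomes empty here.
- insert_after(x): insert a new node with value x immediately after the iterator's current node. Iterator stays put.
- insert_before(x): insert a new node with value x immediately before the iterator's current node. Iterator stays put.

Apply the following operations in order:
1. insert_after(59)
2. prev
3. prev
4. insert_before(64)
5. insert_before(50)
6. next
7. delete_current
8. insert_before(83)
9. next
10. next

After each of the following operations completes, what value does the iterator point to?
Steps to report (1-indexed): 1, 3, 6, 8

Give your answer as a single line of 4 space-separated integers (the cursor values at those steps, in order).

Answer: 1 1 59 6

Derivation:
After 1 (insert_after(59)): list=[1, 59, 6, 5, 3] cursor@1
After 2 (prev): list=[1, 59, 6, 5, 3] cursor@1
After 3 (prev): list=[1, 59, 6, 5, 3] cursor@1
After 4 (insert_before(64)): list=[64, 1, 59, 6, 5, 3] cursor@1
After 5 (insert_before(50)): list=[64, 50, 1, 59, 6, 5, 3] cursor@1
After 6 (next): list=[64, 50, 1, 59, 6, 5, 3] cursor@59
After 7 (delete_current): list=[64, 50, 1, 6, 5, 3] cursor@6
After 8 (insert_before(83)): list=[64, 50, 1, 83, 6, 5, 3] cursor@6
After 9 (next): list=[64, 50, 1, 83, 6, 5, 3] cursor@5
After 10 (next): list=[64, 50, 1, 83, 6, 5, 3] cursor@3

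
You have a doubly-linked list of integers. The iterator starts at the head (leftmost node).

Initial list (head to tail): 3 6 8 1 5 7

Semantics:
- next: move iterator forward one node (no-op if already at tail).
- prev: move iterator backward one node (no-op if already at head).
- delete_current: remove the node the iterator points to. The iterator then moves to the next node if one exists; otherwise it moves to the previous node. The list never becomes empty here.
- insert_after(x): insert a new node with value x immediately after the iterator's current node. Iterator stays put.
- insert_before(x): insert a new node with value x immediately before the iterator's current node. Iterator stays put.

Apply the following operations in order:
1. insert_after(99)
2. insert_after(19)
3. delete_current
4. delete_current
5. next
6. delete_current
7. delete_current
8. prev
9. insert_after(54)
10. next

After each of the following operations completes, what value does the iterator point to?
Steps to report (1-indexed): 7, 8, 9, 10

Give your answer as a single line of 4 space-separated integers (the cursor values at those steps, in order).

Answer: 1 99 99 54

Derivation:
After 1 (insert_after(99)): list=[3, 99, 6, 8, 1, 5, 7] cursor@3
After 2 (insert_after(19)): list=[3, 19, 99, 6, 8, 1, 5, 7] cursor@3
After 3 (delete_current): list=[19, 99, 6, 8, 1, 5, 7] cursor@19
After 4 (delete_current): list=[99, 6, 8, 1, 5, 7] cursor@99
After 5 (next): list=[99, 6, 8, 1, 5, 7] cursor@6
After 6 (delete_current): list=[99, 8, 1, 5, 7] cursor@8
After 7 (delete_current): list=[99, 1, 5, 7] cursor@1
After 8 (prev): list=[99, 1, 5, 7] cursor@99
After 9 (insert_after(54)): list=[99, 54, 1, 5, 7] cursor@99
After 10 (next): list=[99, 54, 1, 5, 7] cursor@54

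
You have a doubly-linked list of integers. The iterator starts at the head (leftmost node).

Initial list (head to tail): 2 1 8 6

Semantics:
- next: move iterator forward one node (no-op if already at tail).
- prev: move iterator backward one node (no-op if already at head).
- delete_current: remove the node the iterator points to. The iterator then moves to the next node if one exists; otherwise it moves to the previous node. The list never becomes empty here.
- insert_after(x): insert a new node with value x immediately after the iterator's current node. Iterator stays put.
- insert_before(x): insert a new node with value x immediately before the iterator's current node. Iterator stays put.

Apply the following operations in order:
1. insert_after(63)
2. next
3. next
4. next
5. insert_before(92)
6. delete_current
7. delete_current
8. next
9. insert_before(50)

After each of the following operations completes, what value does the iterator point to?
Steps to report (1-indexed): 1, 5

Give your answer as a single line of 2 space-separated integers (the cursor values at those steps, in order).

After 1 (insert_after(63)): list=[2, 63, 1, 8, 6] cursor@2
After 2 (next): list=[2, 63, 1, 8, 6] cursor@63
After 3 (next): list=[2, 63, 1, 8, 6] cursor@1
After 4 (next): list=[2, 63, 1, 8, 6] cursor@8
After 5 (insert_before(92)): list=[2, 63, 1, 92, 8, 6] cursor@8
After 6 (delete_current): list=[2, 63, 1, 92, 6] cursor@6
After 7 (delete_current): list=[2, 63, 1, 92] cursor@92
After 8 (next): list=[2, 63, 1, 92] cursor@92
After 9 (insert_before(50)): list=[2, 63, 1, 50, 92] cursor@92

Answer: 2 8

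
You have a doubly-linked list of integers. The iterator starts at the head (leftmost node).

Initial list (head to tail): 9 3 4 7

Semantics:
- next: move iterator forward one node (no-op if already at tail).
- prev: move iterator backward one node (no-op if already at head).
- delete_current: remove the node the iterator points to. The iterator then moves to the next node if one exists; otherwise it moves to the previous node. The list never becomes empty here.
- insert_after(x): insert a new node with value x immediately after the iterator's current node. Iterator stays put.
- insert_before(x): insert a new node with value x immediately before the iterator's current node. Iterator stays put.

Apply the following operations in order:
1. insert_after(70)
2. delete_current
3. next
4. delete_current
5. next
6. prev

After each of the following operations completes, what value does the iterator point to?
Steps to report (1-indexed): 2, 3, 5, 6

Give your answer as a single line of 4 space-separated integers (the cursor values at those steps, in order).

Answer: 70 3 7 4

Derivation:
After 1 (insert_after(70)): list=[9, 70, 3, 4, 7] cursor@9
After 2 (delete_current): list=[70, 3, 4, 7] cursor@70
After 3 (next): list=[70, 3, 4, 7] cursor@3
After 4 (delete_current): list=[70, 4, 7] cursor@4
After 5 (next): list=[70, 4, 7] cursor@7
After 6 (prev): list=[70, 4, 7] cursor@4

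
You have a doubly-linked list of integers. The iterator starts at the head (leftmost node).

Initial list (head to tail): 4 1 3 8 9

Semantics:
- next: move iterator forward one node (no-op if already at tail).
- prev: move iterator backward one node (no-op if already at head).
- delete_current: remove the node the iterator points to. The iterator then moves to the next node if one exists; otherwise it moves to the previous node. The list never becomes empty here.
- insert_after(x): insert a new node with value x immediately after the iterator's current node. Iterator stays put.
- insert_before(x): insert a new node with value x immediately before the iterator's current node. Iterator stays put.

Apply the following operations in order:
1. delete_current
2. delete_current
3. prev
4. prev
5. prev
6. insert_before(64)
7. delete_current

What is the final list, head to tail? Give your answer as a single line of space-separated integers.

Answer: 64 8 9

Derivation:
After 1 (delete_current): list=[1, 3, 8, 9] cursor@1
After 2 (delete_current): list=[3, 8, 9] cursor@3
After 3 (prev): list=[3, 8, 9] cursor@3
After 4 (prev): list=[3, 8, 9] cursor@3
After 5 (prev): list=[3, 8, 9] cursor@3
After 6 (insert_before(64)): list=[64, 3, 8, 9] cursor@3
After 7 (delete_current): list=[64, 8, 9] cursor@8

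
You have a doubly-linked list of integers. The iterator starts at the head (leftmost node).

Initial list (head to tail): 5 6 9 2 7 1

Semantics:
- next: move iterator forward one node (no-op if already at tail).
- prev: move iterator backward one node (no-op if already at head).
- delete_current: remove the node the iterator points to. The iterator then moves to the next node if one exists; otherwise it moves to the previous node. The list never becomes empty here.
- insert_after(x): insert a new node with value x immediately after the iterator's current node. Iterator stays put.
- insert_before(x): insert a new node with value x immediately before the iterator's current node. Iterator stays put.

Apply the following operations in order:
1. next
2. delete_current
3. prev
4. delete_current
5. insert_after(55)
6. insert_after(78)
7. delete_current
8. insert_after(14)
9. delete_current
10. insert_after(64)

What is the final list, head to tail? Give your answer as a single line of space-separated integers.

After 1 (next): list=[5, 6, 9, 2, 7, 1] cursor@6
After 2 (delete_current): list=[5, 9, 2, 7, 1] cursor@9
After 3 (prev): list=[5, 9, 2, 7, 1] cursor@5
After 4 (delete_current): list=[9, 2, 7, 1] cursor@9
After 5 (insert_after(55)): list=[9, 55, 2, 7, 1] cursor@9
After 6 (insert_after(78)): list=[9, 78, 55, 2, 7, 1] cursor@9
After 7 (delete_current): list=[78, 55, 2, 7, 1] cursor@78
After 8 (insert_after(14)): list=[78, 14, 55, 2, 7, 1] cursor@78
After 9 (delete_current): list=[14, 55, 2, 7, 1] cursor@14
After 10 (insert_after(64)): list=[14, 64, 55, 2, 7, 1] cursor@14

Answer: 14 64 55 2 7 1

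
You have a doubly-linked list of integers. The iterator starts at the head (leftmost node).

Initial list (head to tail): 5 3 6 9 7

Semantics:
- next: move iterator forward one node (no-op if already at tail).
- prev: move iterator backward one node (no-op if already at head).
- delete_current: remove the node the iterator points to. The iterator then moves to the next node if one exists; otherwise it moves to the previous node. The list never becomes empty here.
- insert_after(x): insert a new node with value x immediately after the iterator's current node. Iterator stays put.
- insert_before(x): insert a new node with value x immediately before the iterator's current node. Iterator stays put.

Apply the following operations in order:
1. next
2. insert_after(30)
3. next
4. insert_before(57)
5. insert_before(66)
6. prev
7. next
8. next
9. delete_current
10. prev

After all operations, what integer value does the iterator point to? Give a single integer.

Answer: 30

Derivation:
After 1 (next): list=[5, 3, 6, 9, 7] cursor@3
After 2 (insert_after(30)): list=[5, 3, 30, 6, 9, 7] cursor@3
After 3 (next): list=[5, 3, 30, 6, 9, 7] cursor@30
After 4 (insert_before(57)): list=[5, 3, 57, 30, 6, 9, 7] cursor@30
After 5 (insert_before(66)): list=[5, 3, 57, 66, 30, 6, 9, 7] cursor@30
After 6 (prev): list=[5, 3, 57, 66, 30, 6, 9, 7] cursor@66
After 7 (next): list=[5, 3, 57, 66, 30, 6, 9, 7] cursor@30
After 8 (next): list=[5, 3, 57, 66, 30, 6, 9, 7] cursor@6
After 9 (delete_current): list=[5, 3, 57, 66, 30, 9, 7] cursor@9
After 10 (prev): list=[5, 3, 57, 66, 30, 9, 7] cursor@30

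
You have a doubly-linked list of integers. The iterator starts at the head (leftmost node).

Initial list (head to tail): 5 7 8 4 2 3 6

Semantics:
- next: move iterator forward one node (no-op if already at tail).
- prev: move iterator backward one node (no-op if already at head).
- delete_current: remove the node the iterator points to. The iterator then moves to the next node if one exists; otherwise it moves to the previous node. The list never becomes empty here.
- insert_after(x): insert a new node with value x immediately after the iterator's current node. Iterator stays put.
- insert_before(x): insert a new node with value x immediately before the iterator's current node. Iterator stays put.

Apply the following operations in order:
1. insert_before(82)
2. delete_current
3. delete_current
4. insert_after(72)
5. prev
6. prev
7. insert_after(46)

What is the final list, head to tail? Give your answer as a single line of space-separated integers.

Answer: 82 46 8 72 4 2 3 6

Derivation:
After 1 (insert_before(82)): list=[82, 5, 7, 8, 4, 2, 3, 6] cursor@5
After 2 (delete_current): list=[82, 7, 8, 4, 2, 3, 6] cursor@7
After 3 (delete_current): list=[82, 8, 4, 2, 3, 6] cursor@8
After 4 (insert_after(72)): list=[82, 8, 72, 4, 2, 3, 6] cursor@8
After 5 (prev): list=[82, 8, 72, 4, 2, 3, 6] cursor@82
After 6 (prev): list=[82, 8, 72, 4, 2, 3, 6] cursor@82
After 7 (insert_after(46)): list=[82, 46, 8, 72, 4, 2, 3, 6] cursor@82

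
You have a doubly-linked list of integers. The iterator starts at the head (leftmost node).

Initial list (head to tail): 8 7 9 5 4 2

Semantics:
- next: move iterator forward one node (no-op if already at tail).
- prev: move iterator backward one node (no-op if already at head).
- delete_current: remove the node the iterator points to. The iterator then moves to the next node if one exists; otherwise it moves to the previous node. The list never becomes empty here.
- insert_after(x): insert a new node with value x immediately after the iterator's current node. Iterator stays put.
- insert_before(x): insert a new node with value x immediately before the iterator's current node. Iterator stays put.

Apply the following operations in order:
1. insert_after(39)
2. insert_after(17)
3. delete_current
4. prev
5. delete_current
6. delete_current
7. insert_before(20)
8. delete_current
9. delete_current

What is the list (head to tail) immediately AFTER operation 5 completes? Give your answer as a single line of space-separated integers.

Answer: 39 7 9 5 4 2

Derivation:
After 1 (insert_after(39)): list=[8, 39, 7, 9, 5, 4, 2] cursor@8
After 2 (insert_after(17)): list=[8, 17, 39, 7, 9, 5, 4, 2] cursor@8
After 3 (delete_current): list=[17, 39, 7, 9, 5, 4, 2] cursor@17
After 4 (prev): list=[17, 39, 7, 9, 5, 4, 2] cursor@17
After 5 (delete_current): list=[39, 7, 9, 5, 4, 2] cursor@39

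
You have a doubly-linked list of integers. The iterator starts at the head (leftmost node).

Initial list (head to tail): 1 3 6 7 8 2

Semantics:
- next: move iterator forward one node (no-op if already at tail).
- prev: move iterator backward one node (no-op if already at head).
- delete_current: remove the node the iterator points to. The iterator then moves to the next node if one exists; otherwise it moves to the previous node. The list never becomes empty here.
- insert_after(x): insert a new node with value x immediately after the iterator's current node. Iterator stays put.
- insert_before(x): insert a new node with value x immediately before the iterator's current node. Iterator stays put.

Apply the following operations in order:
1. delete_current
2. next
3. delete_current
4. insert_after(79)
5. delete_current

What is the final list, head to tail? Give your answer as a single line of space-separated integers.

After 1 (delete_current): list=[3, 6, 7, 8, 2] cursor@3
After 2 (next): list=[3, 6, 7, 8, 2] cursor@6
After 3 (delete_current): list=[3, 7, 8, 2] cursor@7
After 4 (insert_after(79)): list=[3, 7, 79, 8, 2] cursor@7
After 5 (delete_current): list=[3, 79, 8, 2] cursor@79

Answer: 3 79 8 2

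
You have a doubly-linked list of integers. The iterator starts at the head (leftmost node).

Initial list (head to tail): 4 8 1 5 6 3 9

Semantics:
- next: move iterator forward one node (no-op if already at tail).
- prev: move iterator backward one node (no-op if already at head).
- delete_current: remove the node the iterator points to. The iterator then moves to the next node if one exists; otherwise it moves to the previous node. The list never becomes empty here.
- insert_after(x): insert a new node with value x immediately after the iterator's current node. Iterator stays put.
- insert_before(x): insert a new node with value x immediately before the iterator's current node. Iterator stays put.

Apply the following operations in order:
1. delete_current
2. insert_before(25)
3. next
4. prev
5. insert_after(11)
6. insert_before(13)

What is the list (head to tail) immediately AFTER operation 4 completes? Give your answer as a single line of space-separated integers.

After 1 (delete_current): list=[8, 1, 5, 6, 3, 9] cursor@8
After 2 (insert_before(25)): list=[25, 8, 1, 5, 6, 3, 9] cursor@8
After 3 (next): list=[25, 8, 1, 5, 6, 3, 9] cursor@1
After 4 (prev): list=[25, 8, 1, 5, 6, 3, 9] cursor@8

Answer: 25 8 1 5 6 3 9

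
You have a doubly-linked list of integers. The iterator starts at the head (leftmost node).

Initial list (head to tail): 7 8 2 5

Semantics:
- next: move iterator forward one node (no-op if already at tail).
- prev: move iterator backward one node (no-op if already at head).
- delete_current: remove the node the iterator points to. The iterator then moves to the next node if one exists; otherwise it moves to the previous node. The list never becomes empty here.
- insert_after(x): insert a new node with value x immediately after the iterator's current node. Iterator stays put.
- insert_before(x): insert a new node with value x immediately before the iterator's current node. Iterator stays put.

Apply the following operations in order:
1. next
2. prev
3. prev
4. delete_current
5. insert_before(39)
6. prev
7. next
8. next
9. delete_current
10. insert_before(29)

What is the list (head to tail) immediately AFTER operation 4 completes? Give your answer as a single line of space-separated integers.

Answer: 8 2 5

Derivation:
After 1 (next): list=[7, 8, 2, 5] cursor@8
After 2 (prev): list=[7, 8, 2, 5] cursor@7
After 3 (prev): list=[7, 8, 2, 5] cursor@7
After 4 (delete_current): list=[8, 2, 5] cursor@8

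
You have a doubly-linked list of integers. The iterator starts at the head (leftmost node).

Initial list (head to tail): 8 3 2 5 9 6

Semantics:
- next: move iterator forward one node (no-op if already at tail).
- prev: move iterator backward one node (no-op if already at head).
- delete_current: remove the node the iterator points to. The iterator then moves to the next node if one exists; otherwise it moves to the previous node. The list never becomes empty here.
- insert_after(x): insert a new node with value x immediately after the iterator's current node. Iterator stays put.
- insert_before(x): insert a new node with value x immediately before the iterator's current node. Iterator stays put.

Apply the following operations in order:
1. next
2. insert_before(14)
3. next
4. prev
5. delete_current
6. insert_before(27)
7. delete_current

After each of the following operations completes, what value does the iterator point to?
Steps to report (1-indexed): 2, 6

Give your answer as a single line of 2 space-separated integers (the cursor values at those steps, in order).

Answer: 3 2

Derivation:
After 1 (next): list=[8, 3, 2, 5, 9, 6] cursor@3
After 2 (insert_before(14)): list=[8, 14, 3, 2, 5, 9, 6] cursor@3
After 3 (next): list=[8, 14, 3, 2, 5, 9, 6] cursor@2
After 4 (prev): list=[8, 14, 3, 2, 5, 9, 6] cursor@3
After 5 (delete_current): list=[8, 14, 2, 5, 9, 6] cursor@2
After 6 (insert_before(27)): list=[8, 14, 27, 2, 5, 9, 6] cursor@2
After 7 (delete_current): list=[8, 14, 27, 5, 9, 6] cursor@5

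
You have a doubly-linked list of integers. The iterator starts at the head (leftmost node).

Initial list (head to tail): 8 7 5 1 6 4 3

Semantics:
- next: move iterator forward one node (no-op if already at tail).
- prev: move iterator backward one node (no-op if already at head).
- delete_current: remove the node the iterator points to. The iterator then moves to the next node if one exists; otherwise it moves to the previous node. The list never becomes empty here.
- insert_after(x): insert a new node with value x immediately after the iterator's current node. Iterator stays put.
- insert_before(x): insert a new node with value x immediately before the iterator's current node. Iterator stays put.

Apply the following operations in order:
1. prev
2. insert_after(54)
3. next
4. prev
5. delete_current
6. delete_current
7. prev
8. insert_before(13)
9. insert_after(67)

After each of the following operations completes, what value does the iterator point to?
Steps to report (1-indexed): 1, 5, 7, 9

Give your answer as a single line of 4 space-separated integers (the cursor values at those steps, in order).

After 1 (prev): list=[8, 7, 5, 1, 6, 4, 3] cursor@8
After 2 (insert_after(54)): list=[8, 54, 7, 5, 1, 6, 4, 3] cursor@8
After 3 (next): list=[8, 54, 7, 5, 1, 6, 4, 3] cursor@54
After 4 (prev): list=[8, 54, 7, 5, 1, 6, 4, 3] cursor@8
After 5 (delete_current): list=[54, 7, 5, 1, 6, 4, 3] cursor@54
After 6 (delete_current): list=[7, 5, 1, 6, 4, 3] cursor@7
After 7 (prev): list=[7, 5, 1, 6, 4, 3] cursor@7
After 8 (insert_before(13)): list=[13, 7, 5, 1, 6, 4, 3] cursor@7
After 9 (insert_after(67)): list=[13, 7, 67, 5, 1, 6, 4, 3] cursor@7

Answer: 8 54 7 7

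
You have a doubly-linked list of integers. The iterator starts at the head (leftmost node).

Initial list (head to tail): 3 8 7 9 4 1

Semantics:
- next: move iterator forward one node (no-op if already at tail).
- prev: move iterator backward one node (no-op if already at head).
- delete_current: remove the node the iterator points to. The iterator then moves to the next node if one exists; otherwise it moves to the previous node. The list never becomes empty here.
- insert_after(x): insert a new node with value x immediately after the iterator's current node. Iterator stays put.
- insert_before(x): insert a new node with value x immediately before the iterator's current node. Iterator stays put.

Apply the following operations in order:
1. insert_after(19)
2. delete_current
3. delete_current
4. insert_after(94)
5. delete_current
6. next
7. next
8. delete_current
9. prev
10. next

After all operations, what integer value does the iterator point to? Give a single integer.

After 1 (insert_after(19)): list=[3, 19, 8, 7, 9, 4, 1] cursor@3
After 2 (delete_current): list=[19, 8, 7, 9, 4, 1] cursor@19
After 3 (delete_current): list=[8, 7, 9, 4, 1] cursor@8
After 4 (insert_after(94)): list=[8, 94, 7, 9, 4, 1] cursor@8
After 5 (delete_current): list=[94, 7, 9, 4, 1] cursor@94
After 6 (next): list=[94, 7, 9, 4, 1] cursor@7
After 7 (next): list=[94, 7, 9, 4, 1] cursor@9
After 8 (delete_current): list=[94, 7, 4, 1] cursor@4
After 9 (prev): list=[94, 7, 4, 1] cursor@7
After 10 (next): list=[94, 7, 4, 1] cursor@4

Answer: 4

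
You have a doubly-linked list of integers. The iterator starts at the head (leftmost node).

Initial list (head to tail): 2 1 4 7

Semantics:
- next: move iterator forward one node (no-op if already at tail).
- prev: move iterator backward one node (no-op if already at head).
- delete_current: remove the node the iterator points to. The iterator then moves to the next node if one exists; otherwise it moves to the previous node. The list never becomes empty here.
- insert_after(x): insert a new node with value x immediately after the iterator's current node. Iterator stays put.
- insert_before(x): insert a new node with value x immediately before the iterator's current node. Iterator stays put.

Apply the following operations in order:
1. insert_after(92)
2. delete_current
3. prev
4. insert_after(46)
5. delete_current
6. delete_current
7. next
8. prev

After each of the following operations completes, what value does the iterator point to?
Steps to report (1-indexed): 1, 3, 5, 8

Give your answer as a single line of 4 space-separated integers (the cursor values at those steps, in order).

Answer: 2 92 46 1

Derivation:
After 1 (insert_after(92)): list=[2, 92, 1, 4, 7] cursor@2
After 2 (delete_current): list=[92, 1, 4, 7] cursor@92
After 3 (prev): list=[92, 1, 4, 7] cursor@92
After 4 (insert_after(46)): list=[92, 46, 1, 4, 7] cursor@92
After 5 (delete_current): list=[46, 1, 4, 7] cursor@46
After 6 (delete_current): list=[1, 4, 7] cursor@1
After 7 (next): list=[1, 4, 7] cursor@4
After 8 (prev): list=[1, 4, 7] cursor@1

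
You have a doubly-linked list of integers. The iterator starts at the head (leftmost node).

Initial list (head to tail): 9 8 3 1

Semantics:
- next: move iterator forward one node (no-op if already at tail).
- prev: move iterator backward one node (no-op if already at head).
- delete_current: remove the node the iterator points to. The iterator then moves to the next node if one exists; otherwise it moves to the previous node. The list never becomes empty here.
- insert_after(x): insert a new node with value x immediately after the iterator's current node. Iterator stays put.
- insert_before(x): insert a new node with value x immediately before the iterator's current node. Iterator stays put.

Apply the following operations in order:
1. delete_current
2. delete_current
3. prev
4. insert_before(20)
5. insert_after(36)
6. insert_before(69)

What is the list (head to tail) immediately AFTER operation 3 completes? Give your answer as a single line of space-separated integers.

Answer: 3 1

Derivation:
After 1 (delete_current): list=[8, 3, 1] cursor@8
After 2 (delete_current): list=[3, 1] cursor@3
After 3 (prev): list=[3, 1] cursor@3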